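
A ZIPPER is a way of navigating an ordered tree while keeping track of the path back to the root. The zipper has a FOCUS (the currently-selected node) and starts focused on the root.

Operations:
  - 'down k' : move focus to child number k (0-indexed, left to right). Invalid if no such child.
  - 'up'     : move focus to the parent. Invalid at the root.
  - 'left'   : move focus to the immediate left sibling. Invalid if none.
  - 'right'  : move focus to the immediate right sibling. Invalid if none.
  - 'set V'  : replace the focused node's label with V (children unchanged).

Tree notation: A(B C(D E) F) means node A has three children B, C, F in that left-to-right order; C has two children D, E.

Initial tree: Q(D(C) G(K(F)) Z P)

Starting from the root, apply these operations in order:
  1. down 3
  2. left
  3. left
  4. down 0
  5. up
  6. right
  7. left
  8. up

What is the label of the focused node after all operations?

Answer: Q

Derivation:
Step 1 (down 3): focus=P path=3 depth=1 children=[] left=['D', 'G', 'Z'] right=[] parent=Q
Step 2 (left): focus=Z path=2 depth=1 children=[] left=['D', 'G'] right=['P'] parent=Q
Step 3 (left): focus=G path=1 depth=1 children=['K'] left=['D'] right=['Z', 'P'] parent=Q
Step 4 (down 0): focus=K path=1/0 depth=2 children=['F'] left=[] right=[] parent=G
Step 5 (up): focus=G path=1 depth=1 children=['K'] left=['D'] right=['Z', 'P'] parent=Q
Step 6 (right): focus=Z path=2 depth=1 children=[] left=['D', 'G'] right=['P'] parent=Q
Step 7 (left): focus=G path=1 depth=1 children=['K'] left=['D'] right=['Z', 'P'] parent=Q
Step 8 (up): focus=Q path=root depth=0 children=['D', 'G', 'Z', 'P'] (at root)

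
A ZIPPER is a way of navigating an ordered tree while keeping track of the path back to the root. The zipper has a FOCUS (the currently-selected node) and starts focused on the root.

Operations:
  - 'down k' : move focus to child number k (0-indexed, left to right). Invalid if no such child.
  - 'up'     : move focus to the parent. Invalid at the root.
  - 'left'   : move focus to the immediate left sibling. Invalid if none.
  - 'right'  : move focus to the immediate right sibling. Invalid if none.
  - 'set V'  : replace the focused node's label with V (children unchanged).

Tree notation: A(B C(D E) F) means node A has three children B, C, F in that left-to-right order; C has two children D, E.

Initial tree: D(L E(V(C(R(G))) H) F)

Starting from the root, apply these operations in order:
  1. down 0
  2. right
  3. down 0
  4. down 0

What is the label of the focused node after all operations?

Step 1 (down 0): focus=L path=0 depth=1 children=[] left=[] right=['E', 'F'] parent=D
Step 2 (right): focus=E path=1 depth=1 children=['V', 'H'] left=['L'] right=['F'] parent=D
Step 3 (down 0): focus=V path=1/0 depth=2 children=['C'] left=[] right=['H'] parent=E
Step 4 (down 0): focus=C path=1/0/0 depth=3 children=['R'] left=[] right=[] parent=V

Answer: C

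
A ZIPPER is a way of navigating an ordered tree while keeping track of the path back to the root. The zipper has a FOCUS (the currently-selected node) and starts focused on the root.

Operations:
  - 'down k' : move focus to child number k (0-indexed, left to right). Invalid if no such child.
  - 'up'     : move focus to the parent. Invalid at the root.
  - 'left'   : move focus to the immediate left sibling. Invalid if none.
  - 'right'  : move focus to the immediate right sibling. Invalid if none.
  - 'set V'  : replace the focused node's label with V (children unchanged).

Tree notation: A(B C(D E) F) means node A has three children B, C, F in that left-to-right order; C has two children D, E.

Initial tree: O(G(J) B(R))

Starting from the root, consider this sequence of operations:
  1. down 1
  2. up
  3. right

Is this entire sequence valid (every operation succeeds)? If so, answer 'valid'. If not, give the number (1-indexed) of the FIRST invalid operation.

Step 1 (down 1): focus=B path=1 depth=1 children=['R'] left=['G'] right=[] parent=O
Step 2 (up): focus=O path=root depth=0 children=['G', 'B'] (at root)
Step 3 (right): INVALID

Answer: 3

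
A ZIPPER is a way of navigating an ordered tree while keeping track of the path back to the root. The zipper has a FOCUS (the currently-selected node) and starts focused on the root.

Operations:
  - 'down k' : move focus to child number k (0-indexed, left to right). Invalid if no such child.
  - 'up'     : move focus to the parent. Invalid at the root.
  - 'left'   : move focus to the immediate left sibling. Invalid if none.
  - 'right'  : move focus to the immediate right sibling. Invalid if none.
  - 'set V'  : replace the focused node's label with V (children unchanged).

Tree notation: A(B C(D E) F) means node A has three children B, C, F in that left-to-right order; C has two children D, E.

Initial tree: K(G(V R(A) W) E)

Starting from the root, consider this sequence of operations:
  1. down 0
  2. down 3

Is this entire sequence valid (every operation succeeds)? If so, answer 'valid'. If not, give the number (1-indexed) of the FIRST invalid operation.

Step 1 (down 0): focus=G path=0 depth=1 children=['V', 'R', 'W'] left=[] right=['E'] parent=K
Step 2 (down 3): INVALID

Answer: 2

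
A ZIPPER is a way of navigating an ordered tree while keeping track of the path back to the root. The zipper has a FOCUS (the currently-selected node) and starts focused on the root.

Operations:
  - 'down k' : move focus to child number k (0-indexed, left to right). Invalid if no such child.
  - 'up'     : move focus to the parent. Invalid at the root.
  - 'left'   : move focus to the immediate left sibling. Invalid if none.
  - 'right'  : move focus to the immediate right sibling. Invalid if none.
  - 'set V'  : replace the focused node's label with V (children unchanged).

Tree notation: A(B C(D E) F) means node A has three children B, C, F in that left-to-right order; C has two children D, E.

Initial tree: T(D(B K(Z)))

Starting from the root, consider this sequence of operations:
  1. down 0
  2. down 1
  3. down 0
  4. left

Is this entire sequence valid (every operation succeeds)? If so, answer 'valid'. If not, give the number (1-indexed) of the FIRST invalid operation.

Answer: 4

Derivation:
Step 1 (down 0): focus=D path=0 depth=1 children=['B', 'K'] left=[] right=[] parent=T
Step 2 (down 1): focus=K path=0/1 depth=2 children=['Z'] left=['B'] right=[] parent=D
Step 3 (down 0): focus=Z path=0/1/0 depth=3 children=[] left=[] right=[] parent=K
Step 4 (left): INVALID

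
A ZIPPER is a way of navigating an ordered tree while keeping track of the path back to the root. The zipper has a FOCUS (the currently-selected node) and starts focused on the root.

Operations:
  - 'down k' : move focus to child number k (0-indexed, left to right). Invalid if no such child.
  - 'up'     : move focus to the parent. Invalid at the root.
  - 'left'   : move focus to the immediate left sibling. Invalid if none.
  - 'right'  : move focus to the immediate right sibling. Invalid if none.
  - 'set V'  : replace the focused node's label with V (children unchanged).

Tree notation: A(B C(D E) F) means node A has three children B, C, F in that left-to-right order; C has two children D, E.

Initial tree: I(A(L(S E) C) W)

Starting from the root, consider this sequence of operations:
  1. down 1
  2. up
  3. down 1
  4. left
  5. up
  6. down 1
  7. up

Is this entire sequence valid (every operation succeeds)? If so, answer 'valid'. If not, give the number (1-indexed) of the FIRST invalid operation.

Answer: valid

Derivation:
Step 1 (down 1): focus=W path=1 depth=1 children=[] left=['A'] right=[] parent=I
Step 2 (up): focus=I path=root depth=0 children=['A', 'W'] (at root)
Step 3 (down 1): focus=W path=1 depth=1 children=[] left=['A'] right=[] parent=I
Step 4 (left): focus=A path=0 depth=1 children=['L', 'C'] left=[] right=['W'] parent=I
Step 5 (up): focus=I path=root depth=0 children=['A', 'W'] (at root)
Step 6 (down 1): focus=W path=1 depth=1 children=[] left=['A'] right=[] parent=I
Step 7 (up): focus=I path=root depth=0 children=['A', 'W'] (at root)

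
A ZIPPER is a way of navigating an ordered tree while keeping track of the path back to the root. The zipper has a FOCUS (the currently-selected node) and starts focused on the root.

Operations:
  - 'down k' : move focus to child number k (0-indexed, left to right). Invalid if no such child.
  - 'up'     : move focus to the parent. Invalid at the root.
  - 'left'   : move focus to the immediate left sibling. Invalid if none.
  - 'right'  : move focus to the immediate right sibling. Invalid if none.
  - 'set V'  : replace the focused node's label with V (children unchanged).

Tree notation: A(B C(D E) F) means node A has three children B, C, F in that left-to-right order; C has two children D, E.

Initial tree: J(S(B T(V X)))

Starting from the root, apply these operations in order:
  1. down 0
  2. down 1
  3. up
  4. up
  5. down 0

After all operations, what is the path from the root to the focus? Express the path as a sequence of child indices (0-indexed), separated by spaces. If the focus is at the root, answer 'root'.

Answer: 0

Derivation:
Step 1 (down 0): focus=S path=0 depth=1 children=['B', 'T'] left=[] right=[] parent=J
Step 2 (down 1): focus=T path=0/1 depth=2 children=['V', 'X'] left=['B'] right=[] parent=S
Step 3 (up): focus=S path=0 depth=1 children=['B', 'T'] left=[] right=[] parent=J
Step 4 (up): focus=J path=root depth=0 children=['S'] (at root)
Step 5 (down 0): focus=S path=0 depth=1 children=['B', 'T'] left=[] right=[] parent=J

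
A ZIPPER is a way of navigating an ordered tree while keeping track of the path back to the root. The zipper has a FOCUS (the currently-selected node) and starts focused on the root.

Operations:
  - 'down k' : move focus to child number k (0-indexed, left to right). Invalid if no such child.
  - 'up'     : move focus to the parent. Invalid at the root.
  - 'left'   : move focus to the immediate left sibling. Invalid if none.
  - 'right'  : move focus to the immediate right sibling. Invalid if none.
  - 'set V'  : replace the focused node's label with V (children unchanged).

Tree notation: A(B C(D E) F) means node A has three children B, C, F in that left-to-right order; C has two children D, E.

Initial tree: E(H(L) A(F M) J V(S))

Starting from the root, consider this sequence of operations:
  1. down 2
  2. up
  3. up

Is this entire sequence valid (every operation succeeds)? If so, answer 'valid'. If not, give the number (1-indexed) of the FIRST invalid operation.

Answer: 3

Derivation:
Step 1 (down 2): focus=J path=2 depth=1 children=[] left=['H', 'A'] right=['V'] parent=E
Step 2 (up): focus=E path=root depth=0 children=['H', 'A', 'J', 'V'] (at root)
Step 3 (up): INVALID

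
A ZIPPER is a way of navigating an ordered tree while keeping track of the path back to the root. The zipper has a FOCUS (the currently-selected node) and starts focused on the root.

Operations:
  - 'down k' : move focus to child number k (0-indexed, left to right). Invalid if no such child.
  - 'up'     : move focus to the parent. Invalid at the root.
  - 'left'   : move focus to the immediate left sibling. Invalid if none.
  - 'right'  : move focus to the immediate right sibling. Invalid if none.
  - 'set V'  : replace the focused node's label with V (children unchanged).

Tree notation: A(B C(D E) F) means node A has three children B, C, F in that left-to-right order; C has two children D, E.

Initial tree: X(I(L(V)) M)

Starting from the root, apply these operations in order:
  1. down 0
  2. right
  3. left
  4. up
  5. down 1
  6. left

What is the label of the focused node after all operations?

Step 1 (down 0): focus=I path=0 depth=1 children=['L'] left=[] right=['M'] parent=X
Step 2 (right): focus=M path=1 depth=1 children=[] left=['I'] right=[] parent=X
Step 3 (left): focus=I path=0 depth=1 children=['L'] left=[] right=['M'] parent=X
Step 4 (up): focus=X path=root depth=0 children=['I', 'M'] (at root)
Step 5 (down 1): focus=M path=1 depth=1 children=[] left=['I'] right=[] parent=X
Step 6 (left): focus=I path=0 depth=1 children=['L'] left=[] right=['M'] parent=X

Answer: I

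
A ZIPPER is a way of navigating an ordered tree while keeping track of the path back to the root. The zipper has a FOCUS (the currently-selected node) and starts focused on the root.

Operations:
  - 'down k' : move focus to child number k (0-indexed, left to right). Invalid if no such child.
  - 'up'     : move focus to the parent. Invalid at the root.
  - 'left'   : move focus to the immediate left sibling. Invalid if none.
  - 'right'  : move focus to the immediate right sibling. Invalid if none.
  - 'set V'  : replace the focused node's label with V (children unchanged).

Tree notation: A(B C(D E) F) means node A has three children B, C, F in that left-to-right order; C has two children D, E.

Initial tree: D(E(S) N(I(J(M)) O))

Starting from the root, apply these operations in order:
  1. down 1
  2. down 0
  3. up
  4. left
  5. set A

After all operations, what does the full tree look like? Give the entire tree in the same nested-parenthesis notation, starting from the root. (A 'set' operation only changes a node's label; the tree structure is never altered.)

Answer: D(A(S) N(I(J(M)) O))

Derivation:
Step 1 (down 1): focus=N path=1 depth=1 children=['I', 'O'] left=['E'] right=[] parent=D
Step 2 (down 0): focus=I path=1/0 depth=2 children=['J'] left=[] right=['O'] parent=N
Step 3 (up): focus=N path=1 depth=1 children=['I', 'O'] left=['E'] right=[] parent=D
Step 4 (left): focus=E path=0 depth=1 children=['S'] left=[] right=['N'] parent=D
Step 5 (set A): focus=A path=0 depth=1 children=['S'] left=[] right=['N'] parent=D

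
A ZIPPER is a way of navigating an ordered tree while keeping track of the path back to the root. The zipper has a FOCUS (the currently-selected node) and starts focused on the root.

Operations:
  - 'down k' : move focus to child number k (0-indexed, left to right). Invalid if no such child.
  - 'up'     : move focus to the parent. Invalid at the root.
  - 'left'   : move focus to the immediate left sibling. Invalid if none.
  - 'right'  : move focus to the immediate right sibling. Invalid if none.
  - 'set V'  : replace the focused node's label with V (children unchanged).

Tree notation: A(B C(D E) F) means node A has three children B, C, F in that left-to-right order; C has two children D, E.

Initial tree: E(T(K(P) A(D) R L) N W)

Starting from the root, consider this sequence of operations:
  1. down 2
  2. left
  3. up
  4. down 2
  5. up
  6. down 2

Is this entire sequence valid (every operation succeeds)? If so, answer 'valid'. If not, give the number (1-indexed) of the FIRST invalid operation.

Answer: valid

Derivation:
Step 1 (down 2): focus=W path=2 depth=1 children=[] left=['T', 'N'] right=[] parent=E
Step 2 (left): focus=N path=1 depth=1 children=[] left=['T'] right=['W'] parent=E
Step 3 (up): focus=E path=root depth=0 children=['T', 'N', 'W'] (at root)
Step 4 (down 2): focus=W path=2 depth=1 children=[] left=['T', 'N'] right=[] parent=E
Step 5 (up): focus=E path=root depth=0 children=['T', 'N', 'W'] (at root)
Step 6 (down 2): focus=W path=2 depth=1 children=[] left=['T', 'N'] right=[] parent=E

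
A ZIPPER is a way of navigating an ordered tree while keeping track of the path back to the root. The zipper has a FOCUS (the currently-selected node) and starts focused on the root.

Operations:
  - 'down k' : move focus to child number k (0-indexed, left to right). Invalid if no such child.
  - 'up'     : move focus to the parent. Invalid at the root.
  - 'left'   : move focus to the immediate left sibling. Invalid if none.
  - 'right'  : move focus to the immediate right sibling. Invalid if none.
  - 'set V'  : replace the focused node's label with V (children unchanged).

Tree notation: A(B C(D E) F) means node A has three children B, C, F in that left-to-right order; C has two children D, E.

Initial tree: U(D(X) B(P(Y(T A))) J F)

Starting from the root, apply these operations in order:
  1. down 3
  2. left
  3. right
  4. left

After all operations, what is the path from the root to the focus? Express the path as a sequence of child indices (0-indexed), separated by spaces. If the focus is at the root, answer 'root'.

Step 1 (down 3): focus=F path=3 depth=1 children=[] left=['D', 'B', 'J'] right=[] parent=U
Step 2 (left): focus=J path=2 depth=1 children=[] left=['D', 'B'] right=['F'] parent=U
Step 3 (right): focus=F path=3 depth=1 children=[] left=['D', 'B', 'J'] right=[] parent=U
Step 4 (left): focus=J path=2 depth=1 children=[] left=['D', 'B'] right=['F'] parent=U

Answer: 2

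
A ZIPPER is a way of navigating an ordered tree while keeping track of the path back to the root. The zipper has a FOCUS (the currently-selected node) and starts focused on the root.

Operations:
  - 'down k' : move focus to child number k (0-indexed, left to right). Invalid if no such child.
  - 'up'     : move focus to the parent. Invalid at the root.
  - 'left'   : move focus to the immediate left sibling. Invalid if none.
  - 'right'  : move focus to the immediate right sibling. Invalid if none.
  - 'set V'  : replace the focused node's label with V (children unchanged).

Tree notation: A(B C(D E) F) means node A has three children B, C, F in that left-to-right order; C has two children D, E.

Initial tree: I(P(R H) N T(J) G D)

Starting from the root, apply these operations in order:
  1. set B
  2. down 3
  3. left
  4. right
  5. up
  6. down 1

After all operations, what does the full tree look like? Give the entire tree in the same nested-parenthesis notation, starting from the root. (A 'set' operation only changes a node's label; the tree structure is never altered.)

Step 1 (set B): focus=B path=root depth=0 children=['P', 'N', 'T', 'G', 'D'] (at root)
Step 2 (down 3): focus=G path=3 depth=1 children=[] left=['P', 'N', 'T'] right=['D'] parent=B
Step 3 (left): focus=T path=2 depth=1 children=['J'] left=['P', 'N'] right=['G', 'D'] parent=B
Step 4 (right): focus=G path=3 depth=1 children=[] left=['P', 'N', 'T'] right=['D'] parent=B
Step 5 (up): focus=B path=root depth=0 children=['P', 'N', 'T', 'G', 'D'] (at root)
Step 6 (down 1): focus=N path=1 depth=1 children=[] left=['P'] right=['T', 'G', 'D'] parent=B

Answer: B(P(R H) N T(J) G D)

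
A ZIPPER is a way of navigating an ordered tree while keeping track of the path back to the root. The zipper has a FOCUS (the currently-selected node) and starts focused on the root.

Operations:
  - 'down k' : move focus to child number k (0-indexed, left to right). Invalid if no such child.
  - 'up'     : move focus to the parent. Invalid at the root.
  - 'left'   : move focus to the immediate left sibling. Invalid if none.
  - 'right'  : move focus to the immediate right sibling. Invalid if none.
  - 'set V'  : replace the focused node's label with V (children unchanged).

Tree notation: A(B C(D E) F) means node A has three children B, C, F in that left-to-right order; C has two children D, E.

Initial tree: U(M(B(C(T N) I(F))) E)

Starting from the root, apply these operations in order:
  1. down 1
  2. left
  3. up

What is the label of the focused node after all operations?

Answer: U

Derivation:
Step 1 (down 1): focus=E path=1 depth=1 children=[] left=['M'] right=[] parent=U
Step 2 (left): focus=M path=0 depth=1 children=['B'] left=[] right=['E'] parent=U
Step 3 (up): focus=U path=root depth=0 children=['M', 'E'] (at root)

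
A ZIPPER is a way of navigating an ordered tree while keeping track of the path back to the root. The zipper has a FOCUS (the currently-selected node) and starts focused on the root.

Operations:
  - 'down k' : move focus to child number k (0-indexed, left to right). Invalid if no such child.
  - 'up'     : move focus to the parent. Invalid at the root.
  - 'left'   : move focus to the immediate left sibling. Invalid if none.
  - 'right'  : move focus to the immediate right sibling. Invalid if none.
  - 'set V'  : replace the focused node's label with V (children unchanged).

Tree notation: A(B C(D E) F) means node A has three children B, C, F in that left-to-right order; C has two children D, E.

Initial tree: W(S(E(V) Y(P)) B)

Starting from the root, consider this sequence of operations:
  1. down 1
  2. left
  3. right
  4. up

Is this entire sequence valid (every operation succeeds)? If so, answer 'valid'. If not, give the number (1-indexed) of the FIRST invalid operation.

Step 1 (down 1): focus=B path=1 depth=1 children=[] left=['S'] right=[] parent=W
Step 2 (left): focus=S path=0 depth=1 children=['E', 'Y'] left=[] right=['B'] parent=W
Step 3 (right): focus=B path=1 depth=1 children=[] left=['S'] right=[] parent=W
Step 4 (up): focus=W path=root depth=0 children=['S', 'B'] (at root)

Answer: valid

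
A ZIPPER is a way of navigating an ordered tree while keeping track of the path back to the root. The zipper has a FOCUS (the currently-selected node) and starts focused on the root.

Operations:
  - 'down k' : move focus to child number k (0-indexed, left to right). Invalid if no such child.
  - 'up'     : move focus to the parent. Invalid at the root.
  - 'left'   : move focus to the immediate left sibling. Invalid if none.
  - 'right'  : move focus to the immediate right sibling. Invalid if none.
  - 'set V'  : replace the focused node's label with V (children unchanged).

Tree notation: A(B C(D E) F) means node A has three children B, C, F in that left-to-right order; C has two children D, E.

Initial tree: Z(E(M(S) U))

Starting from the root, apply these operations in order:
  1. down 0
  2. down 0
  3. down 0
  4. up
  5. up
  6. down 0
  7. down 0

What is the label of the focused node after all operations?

Step 1 (down 0): focus=E path=0 depth=1 children=['M', 'U'] left=[] right=[] parent=Z
Step 2 (down 0): focus=M path=0/0 depth=2 children=['S'] left=[] right=['U'] parent=E
Step 3 (down 0): focus=S path=0/0/0 depth=3 children=[] left=[] right=[] parent=M
Step 4 (up): focus=M path=0/0 depth=2 children=['S'] left=[] right=['U'] parent=E
Step 5 (up): focus=E path=0 depth=1 children=['M', 'U'] left=[] right=[] parent=Z
Step 6 (down 0): focus=M path=0/0 depth=2 children=['S'] left=[] right=['U'] parent=E
Step 7 (down 0): focus=S path=0/0/0 depth=3 children=[] left=[] right=[] parent=M

Answer: S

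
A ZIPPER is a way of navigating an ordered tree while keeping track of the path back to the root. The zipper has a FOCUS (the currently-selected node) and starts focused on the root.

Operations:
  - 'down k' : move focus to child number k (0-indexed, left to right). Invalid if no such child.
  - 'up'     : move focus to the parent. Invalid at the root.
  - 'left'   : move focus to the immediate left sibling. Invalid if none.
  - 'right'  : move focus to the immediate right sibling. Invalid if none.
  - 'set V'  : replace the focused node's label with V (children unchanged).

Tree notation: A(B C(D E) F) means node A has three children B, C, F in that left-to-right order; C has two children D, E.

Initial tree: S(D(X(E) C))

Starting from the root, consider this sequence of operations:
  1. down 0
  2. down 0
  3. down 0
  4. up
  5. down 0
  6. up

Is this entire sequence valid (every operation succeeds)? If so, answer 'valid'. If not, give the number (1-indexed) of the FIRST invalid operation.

Answer: valid

Derivation:
Step 1 (down 0): focus=D path=0 depth=1 children=['X', 'C'] left=[] right=[] parent=S
Step 2 (down 0): focus=X path=0/0 depth=2 children=['E'] left=[] right=['C'] parent=D
Step 3 (down 0): focus=E path=0/0/0 depth=3 children=[] left=[] right=[] parent=X
Step 4 (up): focus=X path=0/0 depth=2 children=['E'] left=[] right=['C'] parent=D
Step 5 (down 0): focus=E path=0/0/0 depth=3 children=[] left=[] right=[] parent=X
Step 6 (up): focus=X path=0/0 depth=2 children=['E'] left=[] right=['C'] parent=D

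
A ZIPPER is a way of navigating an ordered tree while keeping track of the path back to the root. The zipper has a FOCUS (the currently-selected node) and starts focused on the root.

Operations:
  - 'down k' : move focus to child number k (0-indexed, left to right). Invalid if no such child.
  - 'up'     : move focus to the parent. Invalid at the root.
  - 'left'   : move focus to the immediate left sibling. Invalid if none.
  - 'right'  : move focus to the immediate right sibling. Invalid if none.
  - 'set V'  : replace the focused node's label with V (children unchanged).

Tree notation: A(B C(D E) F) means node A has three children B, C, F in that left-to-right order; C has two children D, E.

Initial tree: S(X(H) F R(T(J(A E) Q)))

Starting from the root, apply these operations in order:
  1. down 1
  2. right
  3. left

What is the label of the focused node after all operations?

Step 1 (down 1): focus=F path=1 depth=1 children=[] left=['X'] right=['R'] parent=S
Step 2 (right): focus=R path=2 depth=1 children=['T'] left=['X', 'F'] right=[] parent=S
Step 3 (left): focus=F path=1 depth=1 children=[] left=['X'] right=['R'] parent=S

Answer: F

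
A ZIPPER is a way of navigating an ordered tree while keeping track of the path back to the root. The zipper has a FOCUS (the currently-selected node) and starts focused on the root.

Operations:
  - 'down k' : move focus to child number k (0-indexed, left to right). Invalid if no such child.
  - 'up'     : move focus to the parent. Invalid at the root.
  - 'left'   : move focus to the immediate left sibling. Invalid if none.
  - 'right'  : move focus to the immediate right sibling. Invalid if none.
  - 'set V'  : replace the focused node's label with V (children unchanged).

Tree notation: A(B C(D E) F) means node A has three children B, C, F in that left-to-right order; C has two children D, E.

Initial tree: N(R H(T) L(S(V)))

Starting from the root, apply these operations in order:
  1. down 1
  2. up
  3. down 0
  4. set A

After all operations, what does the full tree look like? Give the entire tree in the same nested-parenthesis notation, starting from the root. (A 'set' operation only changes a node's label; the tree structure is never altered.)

Step 1 (down 1): focus=H path=1 depth=1 children=['T'] left=['R'] right=['L'] parent=N
Step 2 (up): focus=N path=root depth=0 children=['R', 'H', 'L'] (at root)
Step 3 (down 0): focus=R path=0 depth=1 children=[] left=[] right=['H', 'L'] parent=N
Step 4 (set A): focus=A path=0 depth=1 children=[] left=[] right=['H', 'L'] parent=N

Answer: N(A H(T) L(S(V)))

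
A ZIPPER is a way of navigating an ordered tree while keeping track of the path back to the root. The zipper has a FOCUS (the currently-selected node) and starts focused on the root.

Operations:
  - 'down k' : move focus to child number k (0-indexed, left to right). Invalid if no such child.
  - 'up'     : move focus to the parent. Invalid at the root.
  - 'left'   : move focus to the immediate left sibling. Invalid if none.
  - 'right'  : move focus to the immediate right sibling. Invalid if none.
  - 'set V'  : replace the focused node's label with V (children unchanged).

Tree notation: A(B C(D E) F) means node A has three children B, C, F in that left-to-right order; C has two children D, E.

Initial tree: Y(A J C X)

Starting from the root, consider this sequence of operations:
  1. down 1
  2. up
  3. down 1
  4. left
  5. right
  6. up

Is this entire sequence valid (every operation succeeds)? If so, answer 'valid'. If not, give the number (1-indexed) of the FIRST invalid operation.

Step 1 (down 1): focus=J path=1 depth=1 children=[] left=['A'] right=['C', 'X'] parent=Y
Step 2 (up): focus=Y path=root depth=0 children=['A', 'J', 'C', 'X'] (at root)
Step 3 (down 1): focus=J path=1 depth=1 children=[] left=['A'] right=['C', 'X'] parent=Y
Step 4 (left): focus=A path=0 depth=1 children=[] left=[] right=['J', 'C', 'X'] parent=Y
Step 5 (right): focus=J path=1 depth=1 children=[] left=['A'] right=['C', 'X'] parent=Y
Step 6 (up): focus=Y path=root depth=0 children=['A', 'J', 'C', 'X'] (at root)

Answer: valid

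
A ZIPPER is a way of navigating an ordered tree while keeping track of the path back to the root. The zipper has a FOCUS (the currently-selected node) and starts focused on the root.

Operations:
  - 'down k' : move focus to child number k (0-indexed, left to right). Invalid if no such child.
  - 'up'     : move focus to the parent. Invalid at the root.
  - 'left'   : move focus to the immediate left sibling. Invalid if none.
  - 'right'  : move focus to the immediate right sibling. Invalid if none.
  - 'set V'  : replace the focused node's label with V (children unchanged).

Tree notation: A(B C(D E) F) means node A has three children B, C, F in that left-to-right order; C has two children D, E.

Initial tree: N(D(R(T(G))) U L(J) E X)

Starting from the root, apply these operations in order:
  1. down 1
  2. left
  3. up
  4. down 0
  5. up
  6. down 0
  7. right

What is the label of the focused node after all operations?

Step 1 (down 1): focus=U path=1 depth=1 children=[] left=['D'] right=['L', 'E', 'X'] parent=N
Step 2 (left): focus=D path=0 depth=1 children=['R'] left=[] right=['U', 'L', 'E', 'X'] parent=N
Step 3 (up): focus=N path=root depth=0 children=['D', 'U', 'L', 'E', 'X'] (at root)
Step 4 (down 0): focus=D path=0 depth=1 children=['R'] left=[] right=['U', 'L', 'E', 'X'] parent=N
Step 5 (up): focus=N path=root depth=0 children=['D', 'U', 'L', 'E', 'X'] (at root)
Step 6 (down 0): focus=D path=0 depth=1 children=['R'] left=[] right=['U', 'L', 'E', 'X'] parent=N
Step 7 (right): focus=U path=1 depth=1 children=[] left=['D'] right=['L', 'E', 'X'] parent=N

Answer: U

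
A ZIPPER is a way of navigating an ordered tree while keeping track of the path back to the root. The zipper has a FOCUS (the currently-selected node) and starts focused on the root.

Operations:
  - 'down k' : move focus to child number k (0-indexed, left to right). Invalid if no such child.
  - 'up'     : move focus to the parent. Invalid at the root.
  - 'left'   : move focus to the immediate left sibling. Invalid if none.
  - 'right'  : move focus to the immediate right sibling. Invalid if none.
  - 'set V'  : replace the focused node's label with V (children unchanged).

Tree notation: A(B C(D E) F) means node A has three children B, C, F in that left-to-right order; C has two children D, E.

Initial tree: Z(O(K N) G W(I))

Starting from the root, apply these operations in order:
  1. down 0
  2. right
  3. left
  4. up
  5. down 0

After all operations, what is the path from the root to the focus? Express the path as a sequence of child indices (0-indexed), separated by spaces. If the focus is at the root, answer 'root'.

Step 1 (down 0): focus=O path=0 depth=1 children=['K', 'N'] left=[] right=['G', 'W'] parent=Z
Step 2 (right): focus=G path=1 depth=1 children=[] left=['O'] right=['W'] parent=Z
Step 3 (left): focus=O path=0 depth=1 children=['K', 'N'] left=[] right=['G', 'W'] parent=Z
Step 4 (up): focus=Z path=root depth=0 children=['O', 'G', 'W'] (at root)
Step 5 (down 0): focus=O path=0 depth=1 children=['K', 'N'] left=[] right=['G', 'W'] parent=Z

Answer: 0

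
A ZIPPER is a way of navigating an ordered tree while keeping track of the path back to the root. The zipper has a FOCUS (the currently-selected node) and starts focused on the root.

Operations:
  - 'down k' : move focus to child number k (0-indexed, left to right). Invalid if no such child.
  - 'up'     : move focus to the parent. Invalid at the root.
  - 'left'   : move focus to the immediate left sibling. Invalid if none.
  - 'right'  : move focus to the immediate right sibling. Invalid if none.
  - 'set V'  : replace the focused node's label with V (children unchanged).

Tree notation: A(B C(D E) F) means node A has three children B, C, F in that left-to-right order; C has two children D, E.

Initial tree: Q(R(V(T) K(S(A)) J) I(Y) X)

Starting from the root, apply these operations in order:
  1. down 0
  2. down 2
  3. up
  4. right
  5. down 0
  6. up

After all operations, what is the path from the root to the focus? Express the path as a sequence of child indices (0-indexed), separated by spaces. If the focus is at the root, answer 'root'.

Step 1 (down 0): focus=R path=0 depth=1 children=['V', 'K', 'J'] left=[] right=['I', 'X'] parent=Q
Step 2 (down 2): focus=J path=0/2 depth=2 children=[] left=['V', 'K'] right=[] parent=R
Step 3 (up): focus=R path=0 depth=1 children=['V', 'K', 'J'] left=[] right=['I', 'X'] parent=Q
Step 4 (right): focus=I path=1 depth=1 children=['Y'] left=['R'] right=['X'] parent=Q
Step 5 (down 0): focus=Y path=1/0 depth=2 children=[] left=[] right=[] parent=I
Step 6 (up): focus=I path=1 depth=1 children=['Y'] left=['R'] right=['X'] parent=Q

Answer: 1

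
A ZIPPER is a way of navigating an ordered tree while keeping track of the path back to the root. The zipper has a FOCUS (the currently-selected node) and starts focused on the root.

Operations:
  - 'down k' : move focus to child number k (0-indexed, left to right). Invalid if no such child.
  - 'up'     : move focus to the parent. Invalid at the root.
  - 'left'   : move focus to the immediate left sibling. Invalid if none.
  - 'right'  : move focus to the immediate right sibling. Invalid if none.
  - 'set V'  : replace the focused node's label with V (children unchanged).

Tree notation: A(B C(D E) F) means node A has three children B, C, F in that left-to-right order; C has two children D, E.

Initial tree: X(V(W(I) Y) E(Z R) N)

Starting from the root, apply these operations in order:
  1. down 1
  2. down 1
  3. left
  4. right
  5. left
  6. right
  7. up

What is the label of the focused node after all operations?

Answer: E

Derivation:
Step 1 (down 1): focus=E path=1 depth=1 children=['Z', 'R'] left=['V'] right=['N'] parent=X
Step 2 (down 1): focus=R path=1/1 depth=2 children=[] left=['Z'] right=[] parent=E
Step 3 (left): focus=Z path=1/0 depth=2 children=[] left=[] right=['R'] parent=E
Step 4 (right): focus=R path=1/1 depth=2 children=[] left=['Z'] right=[] parent=E
Step 5 (left): focus=Z path=1/0 depth=2 children=[] left=[] right=['R'] parent=E
Step 6 (right): focus=R path=1/1 depth=2 children=[] left=['Z'] right=[] parent=E
Step 7 (up): focus=E path=1 depth=1 children=['Z', 'R'] left=['V'] right=['N'] parent=X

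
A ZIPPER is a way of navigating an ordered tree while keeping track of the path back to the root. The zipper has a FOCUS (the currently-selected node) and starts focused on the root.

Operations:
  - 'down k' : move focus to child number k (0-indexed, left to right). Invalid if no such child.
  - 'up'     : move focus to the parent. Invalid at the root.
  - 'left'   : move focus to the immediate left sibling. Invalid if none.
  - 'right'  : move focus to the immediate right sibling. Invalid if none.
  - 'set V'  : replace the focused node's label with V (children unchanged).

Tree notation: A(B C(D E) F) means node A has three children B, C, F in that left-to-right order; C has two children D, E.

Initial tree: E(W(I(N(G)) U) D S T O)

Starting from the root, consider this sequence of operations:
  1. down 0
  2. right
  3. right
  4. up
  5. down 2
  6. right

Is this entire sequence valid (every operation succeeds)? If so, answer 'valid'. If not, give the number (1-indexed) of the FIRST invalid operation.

Step 1 (down 0): focus=W path=0 depth=1 children=['I', 'U'] left=[] right=['D', 'S', 'T', 'O'] parent=E
Step 2 (right): focus=D path=1 depth=1 children=[] left=['W'] right=['S', 'T', 'O'] parent=E
Step 3 (right): focus=S path=2 depth=1 children=[] left=['W', 'D'] right=['T', 'O'] parent=E
Step 4 (up): focus=E path=root depth=0 children=['W', 'D', 'S', 'T', 'O'] (at root)
Step 5 (down 2): focus=S path=2 depth=1 children=[] left=['W', 'D'] right=['T', 'O'] parent=E
Step 6 (right): focus=T path=3 depth=1 children=[] left=['W', 'D', 'S'] right=['O'] parent=E

Answer: valid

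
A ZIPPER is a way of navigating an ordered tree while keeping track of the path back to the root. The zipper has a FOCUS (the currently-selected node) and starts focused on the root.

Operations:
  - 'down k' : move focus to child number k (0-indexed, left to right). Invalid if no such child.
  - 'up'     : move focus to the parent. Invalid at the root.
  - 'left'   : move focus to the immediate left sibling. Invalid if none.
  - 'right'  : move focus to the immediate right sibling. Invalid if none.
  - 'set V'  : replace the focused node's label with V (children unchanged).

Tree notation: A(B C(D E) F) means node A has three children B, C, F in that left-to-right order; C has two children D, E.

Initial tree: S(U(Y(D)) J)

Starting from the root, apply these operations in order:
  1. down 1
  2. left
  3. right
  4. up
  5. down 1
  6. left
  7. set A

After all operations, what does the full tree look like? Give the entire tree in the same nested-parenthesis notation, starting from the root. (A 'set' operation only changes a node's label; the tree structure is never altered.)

Answer: S(A(Y(D)) J)

Derivation:
Step 1 (down 1): focus=J path=1 depth=1 children=[] left=['U'] right=[] parent=S
Step 2 (left): focus=U path=0 depth=1 children=['Y'] left=[] right=['J'] parent=S
Step 3 (right): focus=J path=1 depth=1 children=[] left=['U'] right=[] parent=S
Step 4 (up): focus=S path=root depth=0 children=['U', 'J'] (at root)
Step 5 (down 1): focus=J path=1 depth=1 children=[] left=['U'] right=[] parent=S
Step 6 (left): focus=U path=0 depth=1 children=['Y'] left=[] right=['J'] parent=S
Step 7 (set A): focus=A path=0 depth=1 children=['Y'] left=[] right=['J'] parent=S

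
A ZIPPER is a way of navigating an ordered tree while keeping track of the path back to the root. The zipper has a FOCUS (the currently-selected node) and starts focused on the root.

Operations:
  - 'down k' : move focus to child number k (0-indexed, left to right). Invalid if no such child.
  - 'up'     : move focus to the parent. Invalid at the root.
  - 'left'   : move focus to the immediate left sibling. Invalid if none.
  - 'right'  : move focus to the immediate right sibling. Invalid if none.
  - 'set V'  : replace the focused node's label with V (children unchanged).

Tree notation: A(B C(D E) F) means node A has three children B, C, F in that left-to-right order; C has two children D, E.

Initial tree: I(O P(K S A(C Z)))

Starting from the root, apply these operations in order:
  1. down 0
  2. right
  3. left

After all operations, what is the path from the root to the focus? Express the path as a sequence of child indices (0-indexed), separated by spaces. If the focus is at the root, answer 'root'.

Answer: 0

Derivation:
Step 1 (down 0): focus=O path=0 depth=1 children=[] left=[] right=['P'] parent=I
Step 2 (right): focus=P path=1 depth=1 children=['K', 'S', 'A'] left=['O'] right=[] parent=I
Step 3 (left): focus=O path=0 depth=1 children=[] left=[] right=['P'] parent=I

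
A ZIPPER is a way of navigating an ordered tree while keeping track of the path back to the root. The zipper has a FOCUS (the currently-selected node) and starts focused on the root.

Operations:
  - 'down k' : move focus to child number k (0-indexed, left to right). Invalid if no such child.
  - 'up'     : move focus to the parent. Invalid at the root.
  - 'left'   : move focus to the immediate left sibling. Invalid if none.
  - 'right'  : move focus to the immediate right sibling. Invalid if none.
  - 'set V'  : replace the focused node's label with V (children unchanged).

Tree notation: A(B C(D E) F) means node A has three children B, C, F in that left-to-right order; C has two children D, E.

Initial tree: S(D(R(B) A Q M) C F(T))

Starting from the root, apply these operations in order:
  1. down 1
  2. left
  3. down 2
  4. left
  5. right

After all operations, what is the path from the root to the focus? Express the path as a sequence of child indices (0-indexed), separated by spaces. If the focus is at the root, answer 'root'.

Answer: 0 2

Derivation:
Step 1 (down 1): focus=C path=1 depth=1 children=[] left=['D'] right=['F'] parent=S
Step 2 (left): focus=D path=0 depth=1 children=['R', 'A', 'Q', 'M'] left=[] right=['C', 'F'] parent=S
Step 3 (down 2): focus=Q path=0/2 depth=2 children=[] left=['R', 'A'] right=['M'] parent=D
Step 4 (left): focus=A path=0/1 depth=2 children=[] left=['R'] right=['Q', 'M'] parent=D
Step 5 (right): focus=Q path=0/2 depth=2 children=[] left=['R', 'A'] right=['M'] parent=D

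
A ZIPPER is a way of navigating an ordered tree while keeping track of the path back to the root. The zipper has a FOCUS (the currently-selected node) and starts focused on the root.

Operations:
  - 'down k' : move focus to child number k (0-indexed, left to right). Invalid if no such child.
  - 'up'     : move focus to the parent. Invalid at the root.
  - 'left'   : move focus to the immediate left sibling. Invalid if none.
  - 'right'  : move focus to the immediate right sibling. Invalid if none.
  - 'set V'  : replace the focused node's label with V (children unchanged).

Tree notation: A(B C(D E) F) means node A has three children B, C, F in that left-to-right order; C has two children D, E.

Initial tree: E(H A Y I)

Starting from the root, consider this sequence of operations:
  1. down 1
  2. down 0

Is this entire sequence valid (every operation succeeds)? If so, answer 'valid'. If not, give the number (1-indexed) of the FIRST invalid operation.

Answer: 2

Derivation:
Step 1 (down 1): focus=A path=1 depth=1 children=[] left=['H'] right=['Y', 'I'] parent=E
Step 2 (down 0): INVALID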